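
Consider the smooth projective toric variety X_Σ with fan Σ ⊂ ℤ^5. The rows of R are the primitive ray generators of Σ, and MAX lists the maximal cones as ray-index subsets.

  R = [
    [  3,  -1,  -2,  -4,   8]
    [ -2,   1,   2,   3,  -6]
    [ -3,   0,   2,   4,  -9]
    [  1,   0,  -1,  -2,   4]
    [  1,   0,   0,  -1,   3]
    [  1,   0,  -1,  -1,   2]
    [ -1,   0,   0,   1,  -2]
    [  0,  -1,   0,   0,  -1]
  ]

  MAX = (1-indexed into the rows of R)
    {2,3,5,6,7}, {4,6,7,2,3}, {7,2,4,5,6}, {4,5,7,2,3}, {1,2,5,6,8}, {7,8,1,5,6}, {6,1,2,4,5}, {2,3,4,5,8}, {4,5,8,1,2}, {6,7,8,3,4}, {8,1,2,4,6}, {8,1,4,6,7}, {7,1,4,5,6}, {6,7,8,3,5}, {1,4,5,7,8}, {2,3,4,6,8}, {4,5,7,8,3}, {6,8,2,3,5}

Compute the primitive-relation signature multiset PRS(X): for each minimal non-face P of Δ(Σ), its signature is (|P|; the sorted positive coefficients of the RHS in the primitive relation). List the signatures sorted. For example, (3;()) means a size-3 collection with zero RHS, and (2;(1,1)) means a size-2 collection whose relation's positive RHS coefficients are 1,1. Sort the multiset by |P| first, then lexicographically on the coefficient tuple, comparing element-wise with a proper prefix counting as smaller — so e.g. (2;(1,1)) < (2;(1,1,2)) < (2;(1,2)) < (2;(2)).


Minimal non-faces — 5 found among 8 rays, 18 max cones:

  P = {1,3}:  v_{1} + v_{3} = v_{8} — sig = (2;(1))
  P = {1,2,7}:  v_{1} + v_{2} + v_{7} = 0 — sig = (3;())
  P = {2,7,8}:  v_{2} + v_{7} + v_{8} = v_{3} — sig = (3;(1))
  P = {3,4,5,6}:  v_{3} + v_{4} + v_{5} + v_{6} = 0 — sig = (4;())
  P = {4,5,6,8}:  v_{4} + v_{5} + v_{6} + v_{8} = v_{1} — sig = (4;(1))

Hence PRS(X_Σ) =
[(2;(1)), (3;()), (3;(1)), (4;()), (4;(1))]


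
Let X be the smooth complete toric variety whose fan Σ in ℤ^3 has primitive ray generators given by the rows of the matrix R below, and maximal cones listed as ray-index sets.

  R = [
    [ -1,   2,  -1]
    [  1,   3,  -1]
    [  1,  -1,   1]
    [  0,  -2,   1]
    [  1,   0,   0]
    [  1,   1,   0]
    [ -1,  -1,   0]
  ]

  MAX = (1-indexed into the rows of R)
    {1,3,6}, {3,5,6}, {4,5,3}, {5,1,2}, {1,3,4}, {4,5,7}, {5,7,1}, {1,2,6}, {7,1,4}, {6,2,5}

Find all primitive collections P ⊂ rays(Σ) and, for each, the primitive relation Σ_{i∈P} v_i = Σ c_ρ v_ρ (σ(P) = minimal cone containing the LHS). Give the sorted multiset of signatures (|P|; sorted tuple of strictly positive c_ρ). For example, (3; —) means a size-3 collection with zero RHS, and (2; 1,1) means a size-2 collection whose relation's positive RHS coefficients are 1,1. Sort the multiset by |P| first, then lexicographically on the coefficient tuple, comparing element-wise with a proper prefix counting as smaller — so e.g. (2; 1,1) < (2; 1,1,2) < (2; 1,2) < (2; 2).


The 9 primitive collections of Σ (r=7, n=3):

  P = {6,7}:  v_{6} + v_{7} = 0  →  sig = (2; —)
  P = {2,4}:  v_{2} + v_{4} = v_{6}  →  sig = (2; 1)
  P = {3,7}:  v_{3} + v_{7} = v_{4}  →  sig = (2; 1)
  P = {4,6}:  v_{4} + v_{6} = v_{3}  →  sig = (2; 1)
  P = {2,7}:  v_{2} + v_{7} = v_{1} + v_{5}  →  sig = (2; 1,1)
  P = {2,3}:  v_{2} + v_{3} = 2·v_{6}  →  sig = (2; 2)
  P = {1,4,5}:  v_{1} + v_{4} + v_{5} = 0  →  sig = (3; —)
  P = {1,3,5}:  v_{1} + v_{3} + v_{5} = v_{6}  →  sig = (3; 1)
  P = {1,5,6}:  v_{1} + v_{5} + v_{6} = v_{2}  →  sig = (3; 1)

Hence PRS(X_Σ) =
[(2; —), (2; 1), (2; 1), (2; 1), (2; 1,1), (2; 2), (3; —), (3; 1), (3; 1)]


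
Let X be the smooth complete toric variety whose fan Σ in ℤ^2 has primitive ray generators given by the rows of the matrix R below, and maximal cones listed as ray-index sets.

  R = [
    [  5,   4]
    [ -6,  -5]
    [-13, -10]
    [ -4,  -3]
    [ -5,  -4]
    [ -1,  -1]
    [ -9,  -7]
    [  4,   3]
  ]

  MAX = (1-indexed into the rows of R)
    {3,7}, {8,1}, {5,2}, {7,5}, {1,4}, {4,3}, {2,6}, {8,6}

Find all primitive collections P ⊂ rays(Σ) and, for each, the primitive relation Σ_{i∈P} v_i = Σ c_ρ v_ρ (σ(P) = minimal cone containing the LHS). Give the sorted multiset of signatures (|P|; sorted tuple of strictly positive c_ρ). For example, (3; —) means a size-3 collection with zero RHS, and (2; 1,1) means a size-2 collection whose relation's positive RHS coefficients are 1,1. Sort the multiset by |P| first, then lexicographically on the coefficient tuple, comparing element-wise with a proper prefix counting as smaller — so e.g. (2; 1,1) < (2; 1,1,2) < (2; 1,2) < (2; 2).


20 minimal non-faces of Δ(Σ) (on 8 rays):

  P={1,5}:  v_{1} + v_{5} = 0 — sig = (2; —)
  P={4,8}:  v_{4} + v_{8} = 0 — sig = (2; —)
  P={1,2}:  v_{1} + v_{2} = v_{6} — sig = (2; 1)
  P={1,6}:  v_{1} + v_{6} = v_{8} — sig = (2; 1)
  P={1,7}:  v_{1} + v_{7} = v_{4} — sig = (2; 1)
  P={3,8}:  v_{3} + v_{8} = v_{7} — sig = (2; 1)
  P={4,5}:  v_{4} + v_{5} = v_{7} — sig = (2; 1)
  P={4,6}:  v_{4} + v_{6} = v_{5} — sig = (2; 1)
  P={4,7}:  v_{4} + v_{7} = v_{3} — sig = (2; 1)
  P={5,6}:  v_{5} + v_{6} = v_{2} — sig = (2; 1)
  P={5,8}:  v_{5} + v_{8} = v_{6} — sig = (2; 1)
  P={7,8}:  v_{7} + v_{8} = v_{5} — sig = (2; 1)
  P={3,6}:  v_{3} + v_{6} = v_{5} + v_{7} — sig = (2; 1,1)
  P={2,3}:  v_{2} + v_{3} = 2·v_{5} + v_{7} — sig = (2; 1,2)
  P={1,3}:  v_{1} + v_{3} = 2·v_{4} — sig = (2; 2)
  P={2,4}:  v_{2} + v_{4} = 2·v_{5} — sig = (2; 2)
  P={2,8}:  v_{2} + v_{8} = 2·v_{6} — sig = (2; 2)
  P={3,5}:  v_{3} + v_{5} = 2·v_{7} — sig = (2; 2)
  P={6,7}:  v_{6} + v_{7} = 2·v_{5} — sig = (2; 2)
  P={2,7}:  v_{2} + v_{7} = 3·v_{5} — sig = (2; 3)

Sorted signature multiset PRS(X):
[(2; —), (2; —), (2; 1), (2; 1), (2; 1), (2; 1), (2; 1), (2; 1), (2; 1), (2; 1), (2; 1), (2; 1), (2; 1,1), (2; 1,2), (2; 2), (2; 2), (2; 2), (2; 2), (2; 2), (2; 3)]


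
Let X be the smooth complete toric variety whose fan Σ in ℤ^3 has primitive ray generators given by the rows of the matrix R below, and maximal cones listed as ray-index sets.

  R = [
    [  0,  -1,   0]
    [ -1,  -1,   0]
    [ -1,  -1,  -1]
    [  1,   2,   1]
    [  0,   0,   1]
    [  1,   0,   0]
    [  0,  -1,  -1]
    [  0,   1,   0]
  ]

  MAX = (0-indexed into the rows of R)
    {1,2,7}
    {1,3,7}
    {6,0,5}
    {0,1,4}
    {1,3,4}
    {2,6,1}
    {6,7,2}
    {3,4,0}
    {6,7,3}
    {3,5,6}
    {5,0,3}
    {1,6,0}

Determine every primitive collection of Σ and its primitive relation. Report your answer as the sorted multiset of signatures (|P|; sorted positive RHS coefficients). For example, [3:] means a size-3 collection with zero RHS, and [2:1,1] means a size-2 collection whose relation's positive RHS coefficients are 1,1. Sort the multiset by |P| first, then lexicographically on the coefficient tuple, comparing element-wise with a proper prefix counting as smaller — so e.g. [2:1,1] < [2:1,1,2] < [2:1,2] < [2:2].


14 collections generate NE(X_Σ); each relation:

  P = {0,7}:  v_{0} + v_{7} = 0  so sig = [2:]
  P = {1,5}:  v_{1} + v_{5} = v_{0}  so sig = [2:1]
  P = {2,3}:  v_{2} + v_{3} = v_{7}  so sig = [2:1]
  P = {2,4}:  v_{2} + v_{4} = v_{1}  so sig = [2:1]
  P = {2,5}:  v_{2} + v_{5} = v_{6}  so sig = [2:1]
  P = {4,6}:  v_{4} + v_{6} = v_{0}  so sig = [2:1]
  P = {0,2}:  v_{0} + v_{2} = v_{1} + v_{6}  so sig = [2:1,1]
  P = {4,7}:  v_{4} + v_{7} = v_{1} + v_{3}  so sig = [2:1,1]
  P = {5,7}:  v_{5} + v_{7} = v_{3} + v_{6}  so sig = [2:1,1]
  P = {4,5}:  v_{4} + v_{5} = 2·v_{0} + v_{3}  so sig = [2:1,2]
  P = {1,3,6}:  v_{1} + v_{3} + v_{6} = 0  so sig = [3:]
  P = {0,1,3}:  v_{0} + v_{1} + v_{3} = v_{4}  so sig = [3:1]
  P = {0,3,6}:  v_{0} + v_{3} + v_{6} = v_{5}  so sig = [3:1]
  P = {1,6,7}:  v_{1} + v_{6} + v_{7} = v_{2}  so sig = [3:1]

Signatures (|P|; sorted positive RHS coefficients), sorted:
[[2:], [2:1], [2:1], [2:1], [2:1], [2:1], [2:1,1], [2:1,1], [2:1,1], [2:1,2], [3:], [3:1], [3:1], [3:1]]


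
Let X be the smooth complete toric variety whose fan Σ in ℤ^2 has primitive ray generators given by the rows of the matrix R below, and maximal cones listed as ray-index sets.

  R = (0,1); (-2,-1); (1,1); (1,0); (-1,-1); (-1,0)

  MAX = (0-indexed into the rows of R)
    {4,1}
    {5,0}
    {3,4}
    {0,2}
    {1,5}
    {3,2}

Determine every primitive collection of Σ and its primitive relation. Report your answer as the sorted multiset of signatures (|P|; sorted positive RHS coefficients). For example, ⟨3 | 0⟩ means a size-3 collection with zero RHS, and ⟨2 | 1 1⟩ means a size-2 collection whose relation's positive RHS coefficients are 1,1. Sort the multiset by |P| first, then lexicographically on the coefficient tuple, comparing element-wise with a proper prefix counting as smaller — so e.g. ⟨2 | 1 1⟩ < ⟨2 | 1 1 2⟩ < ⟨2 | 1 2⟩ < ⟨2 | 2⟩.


Primitive collections (9):

  P = {2,4}:  v_{2} + v_{4} = 0  ⇒ sig = ⟨2 | 0⟩
  P = {3,5}:  v_{3} + v_{5} = 0  ⇒ sig = ⟨2 | 0⟩
  P = {0,3}:  v_{0} + v_{3} = v_{2}  ⇒ sig = ⟨2 | 1⟩
  P = {0,4}:  v_{0} + v_{4} = v_{5}  ⇒ sig = ⟨2 | 1⟩
  P = {1,2}:  v_{1} + v_{2} = v_{5}  ⇒ sig = ⟨2 | 1⟩
  P = {1,3}:  v_{1} + v_{3} = v_{4}  ⇒ sig = ⟨2 | 1⟩
  P = {2,5}:  v_{2} + v_{5} = v_{0}  ⇒ sig = ⟨2 | 1⟩
  P = {4,5}:  v_{4} + v_{5} = v_{1}  ⇒ sig = ⟨2 | 1⟩
  P = {0,1}:  v_{0} + v_{1} = 2·v_{5}  ⇒ sig = ⟨2 | 2⟩

Sorted signature multiset PRS(X):
    |P|=2: 9 collections, coeffs (), (), (1), (1), (1), (1), (1), (1), (2)


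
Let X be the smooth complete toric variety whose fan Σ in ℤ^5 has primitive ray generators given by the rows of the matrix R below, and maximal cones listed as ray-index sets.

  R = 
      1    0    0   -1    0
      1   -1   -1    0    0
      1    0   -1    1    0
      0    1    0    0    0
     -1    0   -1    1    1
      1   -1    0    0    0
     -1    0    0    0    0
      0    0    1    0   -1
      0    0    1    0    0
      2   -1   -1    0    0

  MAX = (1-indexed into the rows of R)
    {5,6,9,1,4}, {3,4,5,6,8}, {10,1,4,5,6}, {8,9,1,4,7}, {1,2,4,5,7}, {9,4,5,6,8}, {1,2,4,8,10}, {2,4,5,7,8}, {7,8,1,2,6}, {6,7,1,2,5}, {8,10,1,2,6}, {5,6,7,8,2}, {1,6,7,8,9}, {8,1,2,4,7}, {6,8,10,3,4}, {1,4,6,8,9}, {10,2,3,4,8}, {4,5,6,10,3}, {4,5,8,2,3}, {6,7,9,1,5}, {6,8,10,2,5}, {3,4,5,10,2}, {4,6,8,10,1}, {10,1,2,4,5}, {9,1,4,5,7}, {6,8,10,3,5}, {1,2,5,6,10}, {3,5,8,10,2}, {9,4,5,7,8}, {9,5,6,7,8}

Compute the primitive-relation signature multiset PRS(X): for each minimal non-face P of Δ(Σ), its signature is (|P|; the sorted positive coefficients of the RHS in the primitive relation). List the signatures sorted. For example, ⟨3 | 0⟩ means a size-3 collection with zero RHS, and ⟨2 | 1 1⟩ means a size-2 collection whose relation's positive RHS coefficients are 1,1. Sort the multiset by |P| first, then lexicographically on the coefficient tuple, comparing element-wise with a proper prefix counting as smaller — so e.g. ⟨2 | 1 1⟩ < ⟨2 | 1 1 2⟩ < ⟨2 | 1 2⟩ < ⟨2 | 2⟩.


11 collections generate NE(X_Σ); each relation:

  • {2,9}:  v_{2} + v_{9} = v_{6}  ⇒ sig = ⟨2 | 1⟩
  • {7,10}:  v_{7} + v_{10} = v_{2}  ⇒ sig = ⟨2 | 1⟩
  • {1,3}:  v_{1} + v_{3} = v_{4} + v_{10}  ⇒ sig = ⟨2 | 1 1⟩
  • {3,7}:  v_{3} + v_{7} = v_{2} + v_{4} + v_{5} + v_{8}  ⇒ sig = ⟨2 | 1 1 1 1⟩
  • {3,9}:  v_{3} + v_{9} = 2·v_{4} + v_{5} + 2·v_{6} + v_{8}  ⇒ sig = ⟨2 | 1 1 2 2⟩
  • {9,10}:  v_{9} + v_{10} = v_{4} + 2·v_{6}  ⇒ sig = ⟨2 | 1 2⟩
  • {1,5,8}:  v_{1} + v_{5} + v_{8} = 0  ⇒ sig = ⟨3 | 0⟩
  • {4,6,7}:  v_{4} + v_{6} + v_{7} = 0  ⇒ sig = ⟨3 | 0⟩
  • {2,4,6}:  v_{2} + v_{4} + v_{6} = v_{10}  ⇒ sig = ⟨3 | 1⟩
  • {2,3,6}:  v_{2} + v_{3} + v_{6} = v_{5} + v_{8} + 2·v_{10}  ⇒ sig = ⟨3 | 1 1 2⟩
  • {4,5,8,10}:  v_{4} + v_{5} + v_{8} + v_{10} = v_{3}  ⇒ sig = ⟨4 | 1⟩

Hence PRS(X_Σ) =
[⟨2 | 1⟩, ⟨2 | 1⟩, ⟨2 | 1 1⟩, ⟨2 | 1 1 1 1⟩, ⟨2 | 1 1 2 2⟩, ⟨2 | 1 2⟩, ⟨3 | 0⟩, ⟨3 | 0⟩, ⟨3 | 1⟩, ⟨3 | 1 1 2⟩, ⟨4 | 1⟩]


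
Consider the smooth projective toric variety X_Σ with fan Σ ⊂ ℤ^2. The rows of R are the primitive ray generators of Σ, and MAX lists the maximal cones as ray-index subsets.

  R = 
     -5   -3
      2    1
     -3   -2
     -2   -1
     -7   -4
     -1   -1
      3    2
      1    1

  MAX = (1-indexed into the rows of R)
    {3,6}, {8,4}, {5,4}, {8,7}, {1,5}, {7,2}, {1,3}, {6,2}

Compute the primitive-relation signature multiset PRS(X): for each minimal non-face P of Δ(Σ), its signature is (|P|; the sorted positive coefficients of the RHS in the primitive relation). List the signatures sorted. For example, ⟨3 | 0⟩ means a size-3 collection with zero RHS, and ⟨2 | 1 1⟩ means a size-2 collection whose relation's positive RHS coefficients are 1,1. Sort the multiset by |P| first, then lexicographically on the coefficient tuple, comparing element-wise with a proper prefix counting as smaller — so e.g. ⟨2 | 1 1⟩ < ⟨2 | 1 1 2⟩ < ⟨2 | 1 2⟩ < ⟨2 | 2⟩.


The 20 primitive collections of Σ (r=8, n=2):

  • {2,4}:  v_{2} + v_{4} = 0 — sig = ⟨2 | 0⟩
  • {3,7}:  v_{3} + v_{7} = 0 — sig = ⟨2 | 0⟩
  • {6,8}:  v_{6} + v_{8} = 0 — sig = ⟨2 | 0⟩
  • {1,2}:  v_{1} + v_{2} = v_{3} — sig = ⟨2 | 1⟩
  • {1,4}:  v_{1} + v_{4} = v_{5} — sig = ⟨2 | 1⟩
  • {1,7}:  v_{1} + v_{7} = v_{4} — sig = ⟨2 | 1⟩
  • {2,3}:  v_{2} + v_{3} = v_{6} — sig = ⟨2 | 1⟩
  • {2,5}:  v_{2} + v_{5} = v_{1} — sig = ⟨2 | 1⟩
  • {2,8}:  v_{2} + v_{8} = v_{7} — sig = ⟨2 | 1⟩
  • {3,4}:  v_{3} + v_{4} = v_{1} — sig = ⟨2 | 1⟩
  • {3,8}:  v_{3} + v_{8} = v_{4} — sig = ⟨2 | 1⟩
  • {4,6}:  v_{4} + v_{6} = v_{3} — sig = ⟨2 | 1⟩
  • {4,7}:  v_{4} + v_{7} = v_{8} — sig = ⟨2 | 1⟩
  • {6,7}:  v_{6} + v_{7} = v_{2} — sig = ⟨2 | 1⟩
  • {5,6}:  v_{5} + v_{6} = v_{1} + v_{3} — sig = ⟨2 | 1 1⟩
  • {1,6}:  v_{1} + v_{6} = 2·v_{3} — sig = ⟨2 | 2⟩
  • {1,8}:  v_{1} + v_{8} = 2·v_{4} — sig = ⟨2 | 2⟩
  • {3,5}:  v_{3} + v_{5} = 2·v_{1} — sig = ⟨2 | 2⟩
  • {5,7}:  v_{5} + v_{7} = 2·v_{4} — sig = ⟨2 | 2⟩
  • {5,8}:  v_{5} + v_{8} = 3·v_{4} — sig = ⟨2 | 3⟩

Signatures (|P|; sorted positive RHS coefficients), sorted:
[⟨2 | 0⟩, ⟨2 | 0⟩, ⟨2 | 0⟩, ⟨2 | 1⟩, ⟨2 | 1⟩, ⟨2 | 1⟩, ⟨2 | 1⟩, ⟨2 | 1⟩, ⟨2 | 1⟩, ⟨2 | 1⟩, ⟨2 | 1⟩, ⟨2 | 1⟩, ⟨2 | 1⟩, ⟨2 | 1⟩, ⟨2 | 1 1⟩, ⟨2 | 2⟩, ⟨2 | 2⟩, ⟨2 | 2⟩, ⟨2 | 2⟩, ⟨2 | 3⟩]


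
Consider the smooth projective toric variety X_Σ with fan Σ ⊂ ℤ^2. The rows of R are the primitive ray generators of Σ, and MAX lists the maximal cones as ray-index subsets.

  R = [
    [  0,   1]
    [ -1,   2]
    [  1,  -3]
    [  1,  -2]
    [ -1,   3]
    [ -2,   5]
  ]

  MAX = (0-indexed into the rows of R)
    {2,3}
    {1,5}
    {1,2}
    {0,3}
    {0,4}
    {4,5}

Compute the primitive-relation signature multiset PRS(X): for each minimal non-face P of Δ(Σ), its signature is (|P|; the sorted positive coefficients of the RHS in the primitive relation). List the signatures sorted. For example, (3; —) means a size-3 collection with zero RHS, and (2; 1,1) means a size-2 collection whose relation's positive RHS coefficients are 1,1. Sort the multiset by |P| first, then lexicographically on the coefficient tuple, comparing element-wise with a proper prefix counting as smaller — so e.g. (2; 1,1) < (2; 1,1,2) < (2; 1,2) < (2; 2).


Minimal non-faces — 9 found among 6 rays, 6 max cones:

  {1,3}:  v_{1} + v_{3} = 0 ; sig = (2; —)
  {2,4}:  v_{2} + v_{4} = 0 ; sig = (2; —)
  {0,1}:  v_{0} + v_{1} = v_{4} ; sig = (2; 1)
  {0,2}:  v_{0} + v_{2} = v_{3} ; sig = (2; 1)
  {1,4}:  v_{1} + v_{4} = v_{5} ; sig = (2; 1)
  {2,5}:  v_{2} + v_{5} = v_{1} ; sig = (2; 1)
  {3,4}:  v_{3} + v_{4} = v_{0} ; sig = (2; 1)
  {3,5}:  v_{3} + v_{5} = v_{4} ; sig = (2; 1)
  {0,5}:  v_{0} + v_{5} = 2·v_{4} ; sig = (2; 2)

so the primitive-relation signature multiset is
[(2; —), (2; —), (2; 1), (2; 1), (2; 1), (2; 1), (2; 1), (2; 1), (2; 2)]


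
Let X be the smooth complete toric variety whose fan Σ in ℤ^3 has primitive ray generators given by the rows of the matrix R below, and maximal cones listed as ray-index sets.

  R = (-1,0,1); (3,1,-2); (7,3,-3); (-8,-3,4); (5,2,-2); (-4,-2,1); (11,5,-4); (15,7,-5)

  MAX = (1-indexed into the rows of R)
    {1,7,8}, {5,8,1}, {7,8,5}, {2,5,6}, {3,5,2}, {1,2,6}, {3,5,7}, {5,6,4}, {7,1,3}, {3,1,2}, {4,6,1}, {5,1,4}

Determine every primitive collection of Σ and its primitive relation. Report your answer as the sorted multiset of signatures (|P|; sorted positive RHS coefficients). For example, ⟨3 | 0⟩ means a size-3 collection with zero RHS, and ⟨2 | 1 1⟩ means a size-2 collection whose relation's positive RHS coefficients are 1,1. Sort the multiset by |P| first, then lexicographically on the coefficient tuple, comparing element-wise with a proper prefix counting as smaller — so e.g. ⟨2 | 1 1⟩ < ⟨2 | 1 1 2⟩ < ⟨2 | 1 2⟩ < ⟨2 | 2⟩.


Minimal non-faces — 14 found among 8 rays, 12 max cones:

  {3,4}:  v_{3} + v_{4} = v_{1}  ⟹  sig = ⟨2 | 1⟩
  {3,6}:  v_{3} + v_{6} = v_{2}  ⟹  sig = ⟨2 | 1⟩
  {6,7}:  v_{6} + v_{7} = v_{3}  ⟹  sig = ⟨2 | 1⟩
  {6,8}:  v_{6} + v_{8} = v_{7}  ⟹  sig = ⟨2 | 1⟩
  {2,4}:  v_{2} + v_{4} = v_{1} + v_{6}  ⟹  sig = ⟨2 | 1 1⟩
  {2,8}:  v_{2} + v_{8} = v_{3} + v_{7}  ⟹  sig = ⟨2 | 1 1⟩
  {4,7}:  v_{4} + v_{7} = 2·v_{1} + v_{5}  ⟹  sig = ⟨2 | 1 2⟩
  {2,7}:  v_{2} + v_{7} = 2·v_{3}  ⟹  sig = ⟨2 | 2⟩
  {3,8}:  v_{3} + v_{8} = 2·v_{7}  ⟹  sig = ⟨2 | 2⟩
  {4,8}:  v_{4} + v_{8} = 3·v_{1} + 2·v_{5}  ⟹  sig = ⟨2 | 2 3⟩
  {1,5,6}:  v_{1} + v_{5} + v_{6} = 0  ⟹  sig = ⟨3 | 0⟩
  {1,2,5}:  v_{1} + v_{2} + v_{5} = v_{3}  ⟹  sig = ⟨3 | 1⟩
  {1,3,5}:  v_{1} + v_{3} + v_{5} = v_{7}  ⟹  sig = ⟨3 | 1⟩
  {1,5,7}:  v_{1} + v_{5} + v_{7} = v_{8}  ⟹  sig = ⟨3 | 1⟩

so the primitive-relation signature multiset is
{ ⟨2 | 1⟩ ×4,  ⟨2 | 1 1⟩ ×2,  ⟨2 | 1 2⟩,  ⟨2 | 2⟩ ×2,  ⟨2 | 2 3⟩,  ⟨3 | 0⟩,  ⟨3 | 1⟩ ×3 }


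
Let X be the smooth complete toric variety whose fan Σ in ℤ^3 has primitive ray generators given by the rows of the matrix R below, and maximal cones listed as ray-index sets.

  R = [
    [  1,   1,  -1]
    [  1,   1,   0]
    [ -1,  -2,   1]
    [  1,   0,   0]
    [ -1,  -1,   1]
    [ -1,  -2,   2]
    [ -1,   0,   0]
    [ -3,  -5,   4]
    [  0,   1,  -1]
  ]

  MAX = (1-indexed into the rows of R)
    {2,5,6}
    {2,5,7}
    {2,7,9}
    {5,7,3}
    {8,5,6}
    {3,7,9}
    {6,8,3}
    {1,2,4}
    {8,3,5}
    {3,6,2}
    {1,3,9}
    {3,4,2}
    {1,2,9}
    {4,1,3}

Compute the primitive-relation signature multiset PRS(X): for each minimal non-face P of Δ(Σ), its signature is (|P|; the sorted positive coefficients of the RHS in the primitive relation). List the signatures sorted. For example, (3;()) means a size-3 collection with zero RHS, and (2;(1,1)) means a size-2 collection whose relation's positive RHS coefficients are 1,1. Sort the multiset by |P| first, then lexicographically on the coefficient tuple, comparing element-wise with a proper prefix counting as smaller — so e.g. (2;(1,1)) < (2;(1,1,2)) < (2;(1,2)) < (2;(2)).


Minimal non-faces — 20 found among 9 rays, 14 max cones:

  P={1,5}:  v_{1} + v_{5} = 0  →  sig = (2;())
  P={4,7}:  v_{4} + v_{7} = 0  →  sig = (2;())
  P={1,7}:  v_{1} + v_{7} = v_{9}  →  sig = (2;(1))
  P={4,9}:  v_{4} + v_{9} = v_{1}  →  sig = (2;(1))
  P={5,9}:  v_{5} + v_{9} = v_{7}  →  sig = (2;(1))
  P={6,9}:  v_{6} + v_{9} = v_{5}  →  sig = (2;(1))
  P={1,6}:  v_{1} + v_{6} = v_{2} + v_{3}  →  sig = (2;(1,1))
  P={1,8}:  v_{1} + v_{8} = v_{3} + v_{6}  →  sig = (2;(1,1))
  P={4,5}:  v_{4} + v_{5} = v_{2} + v_{3}  →  sig = (2;(1,1))
  P={4,8}:  v_{4} + v_{8} = v_{2} + 2·v_{3} + v_{6}  →  sig = (2;(1,1,2))
  P={8,9}:  v_{8} + v_{9} = v_{3} + 2·v_{5}  →  sig = (2;(1,2))
  P={7,8}:  v_{7} + v_{8} = v_{3} + 3·v_{5}  →  sig = (2;(1,3))
  P={2,8}:  v_{2} + v_{8} = 2·v_{6}  →  sig = (2;(2))
  P={6,7}:  v_{6} + v_{7} = 2·v_{5}  →  sig = (2;(2))
  P={4,6}:  v_{4} + v_{6} = 2·v_{2} + 2·v_{3}  →  sig = (2;(2,2))
  P={2,3,9}:  v_{2} + v_{3} + v_{9} = 0  →  sig = (3;())
  P={1,2,3}:  v_{1} + v_{2} + v_{3} = v_{4}  →  sig = (3;(1))
  P={2,3,5}:  v_{2} + v_{3} + v_{5} = v_{6}  →  sig = (3;(1))
  P={2,3,7}:  v_{2} + v_{3} + v_{7} = v_{5}  →  sig = (3;(1))
  P={3,5,6}:  v_{3} + v_{5} + v_{6} = v_{8}  →  sig = (3;(1))

Hence PRS(X_Σ) =
{ (2;()) ×2,  (2;(1)) ×4,  (2;(1,1)) ×3,  (2;(1,1,2)),  (2;(1,2)),  (2;(1,3)),  (2;(2)) ×2,  (2;(2,2)),  (3;()),  (3;(1)) ×4 }


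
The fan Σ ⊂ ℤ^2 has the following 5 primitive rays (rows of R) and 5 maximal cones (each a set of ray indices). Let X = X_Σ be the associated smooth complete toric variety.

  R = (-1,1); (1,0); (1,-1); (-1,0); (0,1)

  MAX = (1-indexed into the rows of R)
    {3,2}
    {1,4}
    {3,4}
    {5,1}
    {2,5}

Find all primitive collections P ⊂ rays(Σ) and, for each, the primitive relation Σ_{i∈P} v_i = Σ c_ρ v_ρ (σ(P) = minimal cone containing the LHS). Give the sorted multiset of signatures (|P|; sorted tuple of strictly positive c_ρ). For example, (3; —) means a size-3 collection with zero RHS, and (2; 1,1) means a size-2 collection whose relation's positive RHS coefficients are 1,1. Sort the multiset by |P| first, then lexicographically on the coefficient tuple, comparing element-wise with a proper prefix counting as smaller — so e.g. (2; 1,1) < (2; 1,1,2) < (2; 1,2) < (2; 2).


|primitive collections| = 5. Relations:

  {1,3}:  v_{1} + v_{3} = 0  ⇒ sig = (2; —)
  {2,4}:  v_{2} + v_{4} = 0  ⇒ sig = (2; —)
  {1,2}:  v_{1} + v_{2} = v_{5}  ⇒ sig = (2; 1)
  {3,5}:  v_{3} + v_{5} = v_{2}  ⇒ sig = (2; 1)
  {4,5}:  v_{4} + v_{5} = v_{1}  ⇒ sig = (2; 1)

Signatures (|P|; sorted positive RHS coefficients), sorted:
[(2; —), (2; —), (2; 1), (2; 1), (2; 1)]


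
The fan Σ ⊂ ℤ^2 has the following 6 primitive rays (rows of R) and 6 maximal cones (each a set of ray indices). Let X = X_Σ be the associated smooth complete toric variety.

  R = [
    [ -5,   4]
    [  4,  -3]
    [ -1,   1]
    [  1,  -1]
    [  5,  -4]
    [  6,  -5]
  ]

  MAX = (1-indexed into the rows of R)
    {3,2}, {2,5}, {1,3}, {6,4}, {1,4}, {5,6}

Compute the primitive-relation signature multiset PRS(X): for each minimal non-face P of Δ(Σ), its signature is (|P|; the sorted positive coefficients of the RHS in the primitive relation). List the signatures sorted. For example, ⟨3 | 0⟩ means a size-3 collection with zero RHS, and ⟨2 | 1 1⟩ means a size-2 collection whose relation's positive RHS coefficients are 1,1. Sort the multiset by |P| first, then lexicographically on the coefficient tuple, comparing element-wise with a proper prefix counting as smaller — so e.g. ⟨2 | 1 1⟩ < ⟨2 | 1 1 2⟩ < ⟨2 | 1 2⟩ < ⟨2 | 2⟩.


Σ has 9 primitive collections:

  • {1,5}:  v_{1} + v_{5} = 0 ; sig = ⟨2 | 0⟩
  • {3,4}:  v_{3} + v_{4} = 0 ; sig = ⟨2 | 0⟩
  • {1,2}:  v_{1} + v_{2} = v_{3} ; sig = ⟨2 | 1⟩
  • {1,6}:  v_{1} + v_{6} = v_{4} ; sig = ⟨2 | 1⟩
  • {2,4}:  v_{2} + v_{4} = v_{5} ; sig = ⟨2 | 1⟩
  • {3,5}:  v_{3} + v_{5} = v_{2} ; sig = ⟨2 | 1⟩
  • {3,6}:  v_{3} + v_{6} = v_{5} ; sig = ⟨2 | 1⟩
  • {4,5}:  v_{4} + v_{5} = v_{6} ; sig = ⟨2 | 1⟩
  • {2,6}:  v_{2} + v_{6} = 2·v_{5} ; sig = ⟨2 | 2⟩

Sorted signature multiset PRS(X):
{ ⟨2 | 0⟩ ×2,  ⟨2 | 1⟩ ×6,  ⟨2 | 2⟩ }


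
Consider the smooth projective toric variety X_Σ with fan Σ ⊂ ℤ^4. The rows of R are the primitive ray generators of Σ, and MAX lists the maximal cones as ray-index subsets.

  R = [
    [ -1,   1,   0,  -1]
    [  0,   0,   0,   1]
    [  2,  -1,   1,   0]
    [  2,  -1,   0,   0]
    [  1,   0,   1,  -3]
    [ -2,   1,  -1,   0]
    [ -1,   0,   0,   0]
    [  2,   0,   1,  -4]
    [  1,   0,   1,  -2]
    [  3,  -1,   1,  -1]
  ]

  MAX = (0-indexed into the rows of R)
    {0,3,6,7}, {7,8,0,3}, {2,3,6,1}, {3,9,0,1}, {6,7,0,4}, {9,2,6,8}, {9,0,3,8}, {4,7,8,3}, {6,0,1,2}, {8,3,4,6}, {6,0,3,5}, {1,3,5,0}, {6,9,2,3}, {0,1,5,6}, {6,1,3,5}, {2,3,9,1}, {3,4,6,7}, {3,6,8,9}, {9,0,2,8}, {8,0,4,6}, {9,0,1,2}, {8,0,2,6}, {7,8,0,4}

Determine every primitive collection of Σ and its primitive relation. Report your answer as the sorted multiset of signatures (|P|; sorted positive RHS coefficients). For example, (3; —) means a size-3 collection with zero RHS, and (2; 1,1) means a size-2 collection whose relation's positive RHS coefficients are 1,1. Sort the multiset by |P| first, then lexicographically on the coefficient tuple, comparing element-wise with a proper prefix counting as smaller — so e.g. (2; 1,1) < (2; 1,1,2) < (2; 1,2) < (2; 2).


20 collections generate NE(X_Σ); each relation:

  P = {2,5}:  v_{2} + v_{5} = 0  →  sig = (2; —)
  P = {1,4}:  v_{1} + v_{4} = v_{8}  →  sig = (2; 1)
  P = {1,8}:  v_{1} + v_{8} = v_{0} + v_{2}  →  sig = (2; 1,1)
  P = {5,9}:  v_{5} + v_{9} = v_{0} + v_{3}  →  sig = (2; 1,1)
  P = {1,7}:  v_{1} + v_{7} = v_{0} + v_{3} + v_{8}  →  sig = (2; 1,1,1)
  P = {2,4}:  v_{2} + v_{4} = v_{6} + v_{8} + v_{9}  →  sig = (2; 1,1,1)
  P = {5,8}:  v_{5} + v_{8} = 2·v_{0} + v_{3} + v_{6}  →  sig = (2; 1,1,2)
  P = {2,7}:  v_{2} + v_{7} = v_{3} + 2·v_{8}  →  sig = (2; 1,2)
  P = {4,9}:  v_{4} + v_{9} = v_{3} + 2·v_{8}  →  sig = (2; 1,2)
  P = {7,9}:  v_{7} + v_{9} = v_{0} + 2·v_{3} + 2·v_{8}  →  sig = (2; 1,2,2)
  P = {4,5}:  v_{4} + v_{5} = 3·v_{0} + 2·v_{3} + 2·v_{6}  →  sig = (2; 2,2,3)
  P = {5,7}:  v_{5} + v_{7} = 4·v_{0} + 3·v_{3} + 2·v_{6}  →  sig = (2; 2,3,4)
  P = {0,2,3}:  v_{0} + v_{2} + v_{3} = v_{9}  →  sig = (3; 1)
  P = {0,3,4}:  v_{0} + v_{3} + v_{4} = v_{7}  →  sig = (3; 1)
  P = {0,6,9}:  v_{0} + v_{6} + v_{9} = v_{8}  →  sig = (3; 1)
  P = {1,6,9}:  v_{1} + v_{6} + v_{9} = v_{2}  →  sig = (3; 1)
  P = {2,3,8}:  v_{2} + v_{3} + v_{8} = v_{6} + 2·v_{9}  →  sig = (3; 1,2)
  P = {6,7,8}:  v_{6} + v_{7} + v_{8} = 2·v_{4}  →  sig = (3; 2)
  P = {0,1,3,6}:  v_{0} + v_{1} + v_{3} + v_{6} = 0  →  sig = (4; —)
  P = {0,3,6,8}:  v_{0} + v_{3} + v_{6} + v_{8} = v_{4}  →  sig = (4; 1)

Hence PRS(X_Σ) =
{ (2; —),  (2; 1),  (2; 1,1) ×2,  (2; 1,1,1) ×2,  (2; 1,1,2),  (2; 1,2) ×2,  (2; 1,2,2),  (2; 2,2,3),  (2; 2,3,4),  (3; 1) ×4,  (3; 1,2),  (3; 2),  (4; —),  (4; 1) }


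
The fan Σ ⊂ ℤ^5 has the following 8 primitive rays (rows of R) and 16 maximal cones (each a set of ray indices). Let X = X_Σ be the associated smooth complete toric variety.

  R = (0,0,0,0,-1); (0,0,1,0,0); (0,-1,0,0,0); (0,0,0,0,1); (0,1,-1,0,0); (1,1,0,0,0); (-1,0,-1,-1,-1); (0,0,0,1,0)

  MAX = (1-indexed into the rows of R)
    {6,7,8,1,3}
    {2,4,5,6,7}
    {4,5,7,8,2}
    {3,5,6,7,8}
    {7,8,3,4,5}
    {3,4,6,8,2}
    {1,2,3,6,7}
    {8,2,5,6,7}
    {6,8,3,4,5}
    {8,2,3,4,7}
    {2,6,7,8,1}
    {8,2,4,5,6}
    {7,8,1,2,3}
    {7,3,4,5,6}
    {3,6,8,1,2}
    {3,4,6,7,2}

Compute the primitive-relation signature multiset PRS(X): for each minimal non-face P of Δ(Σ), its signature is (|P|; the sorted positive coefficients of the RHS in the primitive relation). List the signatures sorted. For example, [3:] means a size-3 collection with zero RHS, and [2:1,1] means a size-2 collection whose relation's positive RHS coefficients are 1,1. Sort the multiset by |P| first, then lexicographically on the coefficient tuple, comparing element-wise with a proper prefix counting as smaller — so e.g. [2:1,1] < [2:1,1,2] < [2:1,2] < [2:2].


Δ(Σ) — 8 vertices, 5 min non-faces:

  {1,4}:  v_{1} + v_{4} = 0 ; sig = [2:]
  {1,5}:  v_{1} + v_{5} = v_{6} + v_{7} + v_{8} ; sig = [2:1,1,1]
  {2,3,5}:  v_{2} + v_{3} + v_{5} = 0 ; sig = [3:]
  {4,6,7,8}:  v_{4} + v_{6} + v_{7} + v_{8} = v_{5} ; sig = [4:1]
  {2,3,6,7,8}:  v_{2} + v_{3} + v_{6} + v_{7} + v_{8} = v_{1} ; sig = [5:1]

Hence PRS(X_Σ) =
    |P|=2: 2 collections, coeffs (), (1,1,1)
    |P|=3: 1 collection, coeffs ()
    |P|=4: 1 collection, coeffs (1)
    |P|=5: 1 collection, coeffs (1)


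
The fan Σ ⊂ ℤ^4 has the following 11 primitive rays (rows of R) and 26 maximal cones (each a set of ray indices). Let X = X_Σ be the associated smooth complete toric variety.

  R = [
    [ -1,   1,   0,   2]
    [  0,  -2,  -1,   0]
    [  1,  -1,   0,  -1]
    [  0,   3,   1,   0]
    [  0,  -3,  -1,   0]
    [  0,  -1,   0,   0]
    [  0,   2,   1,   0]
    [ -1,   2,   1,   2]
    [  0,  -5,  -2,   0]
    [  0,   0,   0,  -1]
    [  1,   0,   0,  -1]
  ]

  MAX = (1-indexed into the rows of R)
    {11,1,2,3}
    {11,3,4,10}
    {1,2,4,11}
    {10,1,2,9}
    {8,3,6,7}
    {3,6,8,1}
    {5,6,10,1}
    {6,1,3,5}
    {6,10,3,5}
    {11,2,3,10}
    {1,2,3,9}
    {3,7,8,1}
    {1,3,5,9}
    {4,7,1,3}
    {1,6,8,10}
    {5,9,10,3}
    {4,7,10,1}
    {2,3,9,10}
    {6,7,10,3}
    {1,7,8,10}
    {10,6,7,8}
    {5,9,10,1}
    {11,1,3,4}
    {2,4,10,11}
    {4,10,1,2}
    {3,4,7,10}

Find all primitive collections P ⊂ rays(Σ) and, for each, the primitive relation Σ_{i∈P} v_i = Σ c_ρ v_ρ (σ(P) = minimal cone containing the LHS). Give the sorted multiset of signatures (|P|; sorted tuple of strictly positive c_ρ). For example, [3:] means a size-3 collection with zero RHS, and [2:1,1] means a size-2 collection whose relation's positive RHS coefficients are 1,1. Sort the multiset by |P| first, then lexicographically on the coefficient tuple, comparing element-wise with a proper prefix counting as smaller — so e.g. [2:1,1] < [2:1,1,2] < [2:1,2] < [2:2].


23 minimal non-faces of Δ(Σ) (on 11 rays):

  P={2,7}:  v_{2} + v_{7} = 0 — sig = [2:]
  P={4,5}:  v_{4} + v_{5} = 0 — sig = [2:]
  P={2,5}:  v_{2} + v_{5} = v_{9} — sig = [2:1]
  P={2,6}:  v_{2} + v_{6} = v_{5} — sig = [2:1]
  P={4,6}:  v_{4} + v_{6} = v_{7} — sig = [2:1]
  P={4,9}:  v_{4} + v_{9} = v_{2} — sig = [2:1]
  P={5,7}:  v_{5} + v_{7} = v_{6} — sig = [2:1]
  P={6,11}:  v_{6} + v_{11} = v_{3} — sig = [2:1]
  P={7,9}:  v_{7} + v_{9} = v_{5} — sig = [2:1]
  P={2,8}:  v_{2} + v_{8} = v_{1} + v_{6} — sig = [2:1,1]
  P={5,11}:  v_{5} + v_{11} = v_{2} + v_{3} — sig = [2:1,1]
  P={7,11}:  v_{7} + v_{11} = v_{3} + v_{4} — sig = [2:1,1]
  P={8,9}:  v_{8} + v_{9} = v_{1} + v_{5} + v_{6} — sig = [2:1,1,1]
  P={8,11}:  v_{8} + v_{11} = v_{1} + v_{3} + v_{7} — sig = [2:1,1,1]
  P={4,8}:  v_{4} + v_{8} = v_{1} + 2·v_{7} — sig = [2:1,2]
  P={5,8}:  v_{5} + v_{8} = v_{1} + 2·v_{6} — sig = [2:1,2]
  P={9,11}:  v_{9} + v_{11} = 2·v_{2} + v_{3} — sig = [2:1,2]
  P={6,9}:  v_{6} + v_{9} = 2·v_{5} — sig = [2:2]
  P={1,3,10}:  v_{1} + v_{3} + v_{10} = 0 — sig = [3:]
  P={1,6,7}:  v_{1} + v_{6} + v_{7} = v_{8} — sig = [3:1]
  P={2,3,4}:  v_{2} + v_{3} + v_{4} = v_{11} — sig = [3:1]
  P={1,10,11}:  v_{1} + v_{10} + v_{11} = v_{2} + v_{4} — sig = [3:1,1]
  P={3,8,10}:  v_{3} + v_{8} + v_{10} = v_{6} + v_{7} — sig = [3:1,1]

Sorted signature multiset PRS(X):
{ [2:] ×2,  [2:1] ×7,  [2:1,1] ×3,  [2:1,1,1] ×2,  [2:1,2] ×3,  [2:2],  [3:],  [3:1] ×2,  [3:1,1] ×2 }


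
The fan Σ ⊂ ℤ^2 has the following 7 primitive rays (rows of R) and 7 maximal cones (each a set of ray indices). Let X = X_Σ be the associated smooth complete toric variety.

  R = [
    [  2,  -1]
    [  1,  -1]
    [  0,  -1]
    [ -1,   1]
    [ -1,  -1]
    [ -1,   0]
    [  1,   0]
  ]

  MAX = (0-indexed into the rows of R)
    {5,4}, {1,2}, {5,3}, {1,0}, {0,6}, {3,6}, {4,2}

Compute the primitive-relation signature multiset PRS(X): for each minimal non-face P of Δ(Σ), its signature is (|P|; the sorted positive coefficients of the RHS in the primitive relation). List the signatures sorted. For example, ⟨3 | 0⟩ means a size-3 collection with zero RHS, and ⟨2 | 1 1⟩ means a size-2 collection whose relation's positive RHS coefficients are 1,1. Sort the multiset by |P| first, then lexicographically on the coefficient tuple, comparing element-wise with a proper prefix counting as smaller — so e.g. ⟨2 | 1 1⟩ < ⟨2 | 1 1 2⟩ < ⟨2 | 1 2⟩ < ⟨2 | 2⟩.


|primitive collections| = 14. Relations:

  P={1,3}:  v_{1} + v_{3} = 0 — sig = ⟨2 | 0⟩
  P={5,6}:  v_{5} + v_{6} = 0 — sig = ⟨2 | 0⟩
  P={0,3}:  v_{0} + v_{3} = v_{6} — sig = ⟨2 | 1⟩
  P={0,5}:  v_{0} + v_{5} = v_{1} — sig = ⟨2 | 1⟩
  P={1,5}:  v_{1} + v_{5} = v_{2} — sig = ⟨2 | 1⟩
  P={1,6}:  v_{1} + v_{6} = v_{0} — sig = ⟨2 | 1⟩
  P={2,3}:  v_{2} + v_{3} = v_{5} — sig = ⟨2 | 1⟩
  P={2,5}:  v_{2} + v_{5} = v_{4} — sig = ⟨2 | 1⟩
  P={2,6}:  v_{2} + v_{6} = v_{1} — sig = ⟨2 | 1⟩
  P={4,6}:  v_{4} + v_{6} = v_{2} — sig = ⟨2 | 1⟩
  P={0,4}:  v_{0} + v_{4} = v_{1} + v_{2} — sig = ⟨2 | 1 1⟩
  P={0,2}:  v_{0} + v_{2} = 2·v_{1} — sig = ⟨2 | 2⟩
  P={1,4}:  v_{1} + v_{4} = 2·v_{2} — sig = ⟨2 | 2⟩
  P={3,4}:  v_{3} + v_{4} = 2·v_{5} — sig = ⟨2 | 2⟩

Sorted signature multiset PRS(X):
{ ⟨2 | 0⟩ ×2,  ⟨2 | 1⟩ ×8,  ⟨2 | 1 1⟩,  ⟨2 | 2⟩ ×3 }


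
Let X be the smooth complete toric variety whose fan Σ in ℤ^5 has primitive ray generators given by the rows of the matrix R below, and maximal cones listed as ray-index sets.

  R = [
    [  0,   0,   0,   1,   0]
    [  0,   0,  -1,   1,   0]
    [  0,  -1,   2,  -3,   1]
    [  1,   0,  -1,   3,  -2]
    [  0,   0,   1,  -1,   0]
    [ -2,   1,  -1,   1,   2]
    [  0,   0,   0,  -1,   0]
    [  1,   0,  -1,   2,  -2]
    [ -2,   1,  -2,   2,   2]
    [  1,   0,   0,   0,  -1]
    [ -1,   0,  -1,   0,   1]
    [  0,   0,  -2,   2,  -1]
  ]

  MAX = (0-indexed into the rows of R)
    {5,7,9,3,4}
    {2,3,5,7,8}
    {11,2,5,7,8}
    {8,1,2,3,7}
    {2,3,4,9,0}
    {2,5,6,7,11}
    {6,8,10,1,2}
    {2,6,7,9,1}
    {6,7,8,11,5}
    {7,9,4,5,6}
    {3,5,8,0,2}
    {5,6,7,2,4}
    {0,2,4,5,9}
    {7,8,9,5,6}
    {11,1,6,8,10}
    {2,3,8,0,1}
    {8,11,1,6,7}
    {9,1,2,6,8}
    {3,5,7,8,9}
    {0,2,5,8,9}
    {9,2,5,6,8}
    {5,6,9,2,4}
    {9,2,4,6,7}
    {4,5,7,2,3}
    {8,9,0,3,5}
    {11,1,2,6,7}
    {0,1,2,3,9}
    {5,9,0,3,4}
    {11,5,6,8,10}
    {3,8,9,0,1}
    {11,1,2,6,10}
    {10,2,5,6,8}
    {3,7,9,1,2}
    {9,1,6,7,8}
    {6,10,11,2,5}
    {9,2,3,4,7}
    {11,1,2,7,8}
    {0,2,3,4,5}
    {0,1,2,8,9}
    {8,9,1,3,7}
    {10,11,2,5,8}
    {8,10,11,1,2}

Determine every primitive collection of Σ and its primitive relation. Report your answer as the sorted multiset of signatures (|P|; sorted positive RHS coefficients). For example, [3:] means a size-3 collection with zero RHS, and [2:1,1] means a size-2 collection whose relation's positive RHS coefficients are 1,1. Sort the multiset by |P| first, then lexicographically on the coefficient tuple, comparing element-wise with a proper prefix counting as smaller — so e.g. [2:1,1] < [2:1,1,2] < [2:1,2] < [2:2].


Minimal non-faces — 21 found among 12 rays, 42 max cones:

  {0,6}:  v_{0} + v_{6} = 0  →  sig = [2:]
  {1,4}:  v_{1} + v_{4} = 0  →  sig = [2:]
  {0,7}:  v_{0} + v_{7} = v_{3}  →  sig = [2:1]
  {1,5}:  v_{1} + v_{5} = v_{8}  →  sig = [2:1]
  {3,6}:  v_{3} + v_{6} = v_{7}  →  sig = [2:1]
  {4,8}:  v_{4} + v_{8} = v_{5}  →  sig = [2:1]
  {7,10}:  v_{7} + v_{10} = v_{11}  →  sig = [2:1]
  {9,10}:  v_{9} + v_{10} = v_{1} + v_{6}  →  sig = [2:1,1]
  {0,10}:  v_{0} + v_{10} = v_{2} + v_{7} + v_{8}  →  sig = [2:1,1,1]
  {9,11}:  v_{9} + v_{11} = v_{1} + v_{6} + v_{7}  →  sig = [2:1,1,1]
  {4,10}:  v_{4} + v_{10} = v_{2} + v_{5} + v_{6} + v_{7}  →  sig = [2:1,1,1,1]
  {4,11}:  v_{4} + v_{11} = v_{2} + v_{5} + v_{6} + 2·v_{7}  →  sig = [2:1,1,1,2]
  {0,11}:  v_{0} + v_{11} = v_{2} + 2·v_{7} + v_{8}  →  sig = [2:1,1,2]
  {3,10}:  v_{3} + v_{10} = v_{2} + 2·v_{7} + v_{8}  →  sig = [2:1,1,2]
  {3,11}:  v_{3} + v_{11} = v_{2} + 3·v_{7} + v_{8}  →  sig = [2:1,1,3]
  {2,5,7,9}:  v_{2} + v_{5} + v_{7} + v_{9} = 0  →  sig = [4:]
  {2,3,5,9}:  v_{2} + v_{3} + v_{5} + v_{9} = v_{0}  →  sig = [4:1]
  {2,6,7,8}:  v_{2} + v_{6} + v_{7} + v_{8} = v_{10}  →  sig = [4:1]
  {2,7,8,9}:  v_{2} + v_{7} + v_{8} + v_{9} = v_{1}  →  sig = [4:1]
  {2,3,8,9}:  v_{2} + v_{3} + v_{8} + v_{9} = v_{0} + v_{1}  →  sig = [4:1,1]
  {2,6,8,11}:  v_{2} + v_{6} + v_{8} + v_{11} = 2·v_{10}  →  sig = [4:2]

so the primitive-relation signature multiset is
{ [2:] ×2,  [2:1] ×5,  [2:1,1],  [2:1,1,1] ×2,  [2:1,1,1,1],  [2:1,1,1,2],  [2:1,1,2] ×2,  [2:1,1,3],  [4:],  [4:1] ×3,  [4:1,1],  [4:2] }


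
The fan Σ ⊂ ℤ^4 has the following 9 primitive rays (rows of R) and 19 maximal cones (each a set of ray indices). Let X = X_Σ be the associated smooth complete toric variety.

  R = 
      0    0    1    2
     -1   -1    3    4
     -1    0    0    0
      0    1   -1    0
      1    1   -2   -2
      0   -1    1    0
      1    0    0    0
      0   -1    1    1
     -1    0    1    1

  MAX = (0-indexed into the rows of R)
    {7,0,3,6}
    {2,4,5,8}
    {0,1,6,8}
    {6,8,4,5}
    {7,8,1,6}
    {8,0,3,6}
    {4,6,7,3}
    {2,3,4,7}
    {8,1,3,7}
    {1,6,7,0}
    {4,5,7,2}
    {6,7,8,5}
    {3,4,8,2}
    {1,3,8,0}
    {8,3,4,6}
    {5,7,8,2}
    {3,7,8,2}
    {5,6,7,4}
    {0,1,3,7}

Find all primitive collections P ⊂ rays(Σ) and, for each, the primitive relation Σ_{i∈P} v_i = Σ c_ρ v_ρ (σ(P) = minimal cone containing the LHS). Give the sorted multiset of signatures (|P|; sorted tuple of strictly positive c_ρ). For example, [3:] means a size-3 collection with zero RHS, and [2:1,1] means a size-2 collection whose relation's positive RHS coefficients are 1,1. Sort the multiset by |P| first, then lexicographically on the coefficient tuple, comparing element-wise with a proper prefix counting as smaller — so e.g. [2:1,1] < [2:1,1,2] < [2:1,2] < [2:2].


12 collections generate NE(X_Σ); each relation:

  {2,6}:  v_{2} + v_{6} = 0  so sig = [2:]
  {3,5}:  v_{3} + v_{5} = 0  so sig = [2:]
  {1,4}:  v_{1} + v_{4} = v_{0}  so sig = [2:1]
  {0,4}:  v_{0} + v_{4} = v_{3} + v_{6}  so sig = [2:1,1]
  {0,2}:  v_{0} + v_{2} = v_{3} + v_{7} + v_{8}  so sig = [2:1,1,1]
  {0,5}:  v_{0} + v_{5} = v_{6} + v_{7} + v_{8}  so sig = [2:1,1,1]
  {1,2}:  v_{1} + v_{2} = v_{3} + 2·v_{7} + 2·v_{8}  so sig = [2:1,2,2]
  {1,5}:  v_{1} + v_{5} = v_{6} + 2·v_{7} + 2·v_{8}  so sig = [2:1,2,2]
  {4,7,8}:  v_{4} + v_{7} + v_{8} = 0  so sig = [3:]
  {0,7,8}:  v_{0} + v_{7} + v_{8} = v_{1}  so sig = [3:1]
  {1,3,6}:  v_{1} + v_{3} + v_{6} = 2·v_{0}  so sig = [3:2]
  {3,6,7,8}:  v_{3} + v_{6} + v_{7} + v_{8} = v_{0}  so sig = [4:1]

Sorted signature multiset PRS(X):
[[2:], [2:], [2:1], [2:1,1], [2:1,1,1], [2:1,1,1], [2:1,2,2], [2:1,2,2], [3:], [3:1], [3:2], [4:1]]


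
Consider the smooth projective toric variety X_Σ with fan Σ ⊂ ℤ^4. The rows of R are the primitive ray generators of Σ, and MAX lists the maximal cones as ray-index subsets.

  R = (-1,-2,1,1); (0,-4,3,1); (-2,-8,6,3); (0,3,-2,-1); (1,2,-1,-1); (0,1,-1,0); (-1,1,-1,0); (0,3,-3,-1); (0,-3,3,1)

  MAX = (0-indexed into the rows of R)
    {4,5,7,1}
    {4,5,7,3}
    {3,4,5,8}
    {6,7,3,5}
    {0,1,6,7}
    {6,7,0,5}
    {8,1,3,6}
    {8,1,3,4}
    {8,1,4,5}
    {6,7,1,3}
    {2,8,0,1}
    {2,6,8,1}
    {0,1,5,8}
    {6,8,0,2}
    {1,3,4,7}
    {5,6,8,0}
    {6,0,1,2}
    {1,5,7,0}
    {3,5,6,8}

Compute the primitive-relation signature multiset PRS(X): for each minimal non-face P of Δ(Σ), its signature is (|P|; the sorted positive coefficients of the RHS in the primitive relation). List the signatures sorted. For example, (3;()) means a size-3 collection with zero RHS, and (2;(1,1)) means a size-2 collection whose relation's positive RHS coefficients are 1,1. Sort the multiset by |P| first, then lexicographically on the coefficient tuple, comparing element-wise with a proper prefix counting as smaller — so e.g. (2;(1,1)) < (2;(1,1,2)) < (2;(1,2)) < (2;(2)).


Minimal non-faces — 11 found among 9 rays, 19 max cones:

  P = {0,4}:  v_{0} + v_{4} = 0  so sig = (2;())
  P = {7,8}:  v_{7} + v_{8} = 0  so sig = (2;())
  P = {0,3}:  v_{0} + v_{3} = v_{6}  so sig = (2;(1))
  P = {4,6}:  v_{4} + v_{6} = v_{3}  so sig = (2;(1))
  P = {2,4}:  v_{2} + v_{4} = v_{1} + v_{6} + v_{8}  so sig = (2;(1,1,1))
  P = {2,7}:  v_{2} + v_{7} = v_{0} + v_{1} + v_{6}  so sig = (2;(1,1,1))
  P = {2,3}:  v_{2} + v_{3} = v_{1} + 2·v_{6} + v_{8}  so sig = (2;(1,1,2))
  P = {2,5}:  v_{2} + v_{5} = 2·v_{0} + v_{8}  so sig = (2;(1,2))
  P = {1,3,5}:  v_{1} + v_{3} + v_{5} = 0  so sig = (3;())
  P = {1,5,6}:  v_{1} + v_{5} + v_{6} = v_{0}  so sig = (3;(1))
  P = {0,1,6,8}:  v_{0} + v_{1} + v_{6} + v_{8} = v_{2}  so sig = (4;(1))

Hence PRS(X_Σ) =
[(2;()), (2;()), (2;(1)), (2;(1)), (2;(1,1,1)), (2;(1,1,1)), (2;(1,1,2)), (2;(1,2)), (3;()), (3;(1)), (4;(1))]
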